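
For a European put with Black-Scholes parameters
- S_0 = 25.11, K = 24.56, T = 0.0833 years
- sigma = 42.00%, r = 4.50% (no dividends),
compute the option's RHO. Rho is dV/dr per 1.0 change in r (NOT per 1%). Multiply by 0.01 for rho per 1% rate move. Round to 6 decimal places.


d1 = 0.2742354428; d2 = 0.1530161374
phi(d1) = 0.3842195779; exp(-qT) = 1.0000000000; exp(-rT) = 0.9962585169
N(-d2) = 0.4391927747
Rho = -K*T*exp(-rT)*N(-d2) = -24.5600 * 0.0833 * 0.9962585169 * 0.4391927747 = -0.895160

Answer: Rho = -0.895160


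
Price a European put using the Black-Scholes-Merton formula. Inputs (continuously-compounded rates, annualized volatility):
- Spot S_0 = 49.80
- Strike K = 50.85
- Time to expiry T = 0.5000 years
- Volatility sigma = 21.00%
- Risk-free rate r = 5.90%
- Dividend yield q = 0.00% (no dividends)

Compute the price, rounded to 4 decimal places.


Answer: Price = 2.7256

Derivation:
d1 = (ln(S/K) + (r - q + 0.5*sigma^2) * T) / (sigma * sqrt(T)) = 0.13239639
d2 = d1 - sigma * sqrt(T) = -0.01609603
exp(-rT) = 0.97093088; exp(-qT) = 1.00000000
P = K * exp(-rT) * N(-d2) - S_0 * exp(-qT) * N(-d1)
N(-d1) = 0.44733538; N(-d2) = 0.50642111
P = 50.8500 * 0.97093088 * 0.50642111 - 49.8000 * 1.00000000 * 0.44733538 = 2.7256


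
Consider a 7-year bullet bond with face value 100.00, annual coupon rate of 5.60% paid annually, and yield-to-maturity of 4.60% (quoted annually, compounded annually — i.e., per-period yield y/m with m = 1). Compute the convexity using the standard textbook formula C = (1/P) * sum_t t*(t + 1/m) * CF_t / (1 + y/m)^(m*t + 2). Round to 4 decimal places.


Answer: Convexity = 41.6447

Derivation:
Coupon per period c = face * coupon_rate / m = 5.600000
Periods per year m = 1; per-period yield y/m = 0.046000
Number of cashflows N = 7
Cashflows (t years, CF_t, discount factor 1/(1+y/m)^(m*t), PV):
  t = 1.0000: CF_t = 5.600000, DF = 0.956023, PV = 5.353728
  t = 2.0000: CF_t = 5.600000, DF = 0.913980, PV = 5.118287
  t = 3.0000: CF_t = 5.600000, DF = 0.873786, PV = 4.893200
  t = 4.0000: CF_t = 5.600000, DF = 0.835359, PV = 4.678012
  t = 5.0000: CF_t = 5.600000, DF = 0.798623, PV = 4.472286
  t = 6.0000: CF_t = 5.600000, DF = 0.763501, PV = 4.275608
  t = 7.0000: CF_t = 105.600000, DF = 0.729925, PV = 77.080075
Price P = sum_t PV_t = 105.871197
Convexity numerator sum_t t*(t + 1/m) * CF_t / (1+y/m)^(m*t + 2):
  t = 1.0000: term = 9.786400
  t = 2.0000: term = 28.068069
  t = 3.0000: term = 53.667436
  t = 4.0000: term = 85.512168
  t = 5.0000: term = 122.627391
  t = 6.0000: term = 164.128440
  t = 7.0000: term = 3945.179651
Convexity = (1/P) * sum = 4408.969556 / 105.871197 = 41.644656


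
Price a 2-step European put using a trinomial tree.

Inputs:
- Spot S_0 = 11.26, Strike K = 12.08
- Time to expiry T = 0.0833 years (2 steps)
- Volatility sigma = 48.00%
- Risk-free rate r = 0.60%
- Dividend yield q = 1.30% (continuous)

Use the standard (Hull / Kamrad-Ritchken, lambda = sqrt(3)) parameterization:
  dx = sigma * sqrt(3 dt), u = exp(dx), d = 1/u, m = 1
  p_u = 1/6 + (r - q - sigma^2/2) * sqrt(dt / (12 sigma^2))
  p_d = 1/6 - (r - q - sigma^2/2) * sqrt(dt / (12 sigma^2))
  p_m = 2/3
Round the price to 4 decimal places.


Answer: Price = V(0,0) = 1.1673

Derivation:
dt = T/N = 0.041650; dx = sigma*sqrt(3*dt) = 0.169672
u = exp(dx) = 1.184916; d = 1/u = 0.843942
p_u = 0.151668, p_m = 0.666667, p_d = 0.181665
Discount per step: exp(-r*dt) = 0.999750
Stock lattice S(k, j) with j the centered position index:
  k=0: S(0,+0) = 11.2600
  k=1: S(1,-1) = 9.5028; S(1,+0) = 11.2600; S(1,+1) = 13.3422
  k=2: S(2,-2) = 8.0198; S(2,-1) = 9.5028; S(2,+0) = 11.2600; S(2,+1) = 13.3422; S(2,+2) = 15.8093
Terminal payoffs V(N, j) = max(K - S_T, 0):
  V(2,-2) = 4.060202; V(2,-1) = 2.577215; V(2,+0) = 0.820000; V(2,+1) = 0.000000; V(2,+2) = 0.000000
Backward induction: V(k, j) = exp(-r*dt) * [p_u * V(k+1, j+1) + p_m * V(k+1, j) + p_d * V(k+1, j-1)]
  V(1,-1) = exp(-r*dt) * [p_u*0.820000 + p_m*2.577215 + p_d*4.060202] = 2.579464
  V(1,+0) = exp(-r*dt) * [p_u*0.000000 + p_m*0.820000 + p_d*2.577215] = 1.014603
  V(1,+1) = exp(-r*dt) * [p_u*0.000000 + p_m*0.000000 + p_d*0.820000] = 0.148928
  V(0,+0) = exp(-r*dt) * [p_u*0.148928 + p_m*1.014603 + p_d*2.579464] = 1.167297


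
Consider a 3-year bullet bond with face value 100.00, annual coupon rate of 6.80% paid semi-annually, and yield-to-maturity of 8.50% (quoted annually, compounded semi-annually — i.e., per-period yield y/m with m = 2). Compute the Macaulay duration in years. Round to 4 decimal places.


Answer: Macaulay duration = 2.7576 years

Derivation:
Coupon per period c = face * coupon_rate / m = 3.400000
Periods per year m = 2; per-period yield y/m = 0.042500
Number of cashflows N = 6
Cashflows (t years, CF_t, discount factor 1/(1+y/m)^(m*t), PV):
  t = 0.5000: CF_t = 3.400000, DF = 0.959233, PV = 3.261391
  t = 1.0000: CF_t = 3.400000, DF = 0.920127, PV = 3.128433
  t = 1.5000: CF_t = 3.400000, DF = 0.882616, PV = 3.000894
  t = 2.0000: CF_t = 3.400000, DF = 0.846634, PV = 2.878556
  t = 2.5000: CF_t = 3.400000, DF = 0.812119, PV = 2.761205
  t = 3.0000: CF_t = 103.400000, DF = 0.779011, PV = 80.549743
Price P = sum_t PV_t = 95.580221
Macaulay numerator sum_t t * PV_t:
  t * PV_t at t = 0.5000: 1.630695
  t * PV_t at t = 1.0000: 3.128433
  t * PV_t at t = 1.5000: 4.501342
  t * PV_t at t = 2.0000: 5.757112
  t * PV_t at t = 2.5000: 6.903012
  t * PV_t at t = 3.0000: 241.649228
Macaulay duration D = (sum_t t * PV_t) / P = 263.569821 / 95.580221 = 2.757577


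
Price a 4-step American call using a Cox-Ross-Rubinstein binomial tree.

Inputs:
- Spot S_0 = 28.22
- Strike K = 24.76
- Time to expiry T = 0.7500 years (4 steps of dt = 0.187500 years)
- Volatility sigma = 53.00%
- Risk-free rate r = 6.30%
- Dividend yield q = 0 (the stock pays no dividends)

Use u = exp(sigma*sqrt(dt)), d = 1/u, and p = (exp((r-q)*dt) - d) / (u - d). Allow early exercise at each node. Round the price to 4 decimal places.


dt = T/N = 0.187500
u = exp(sigma*sqrt(dt)) = 1.257967; d = 1/u = 0.794934
p = (exp((r-q)*dt) - d) / (u - d) = 0.468539
Discount per step: exp(-r*dt) = 0.988257
Stock lattice S(k, i) with i counting down-moves:
  k=0: S(0,0) = 28.2200
  k=1: S(1,0) = 35.4998; S(1,1) = 22.4330
  k=2: S(2,0) = 44.6576; S(2,1) = 28.2200; S(2,2) = 17.8328
  k=3: S(3,0) = 56.1778; S(3,1) = 35.4998; S(3,2) = 22.4330; S(3,3) = 14.1759
  k=4: S(4,0) = 70.6698; S(4,1) = 44.6576; S(4,2) = 28.2200; S(4,3) = 17.8328; S(4,4) = 11.2689
Terminal payoffs V(N, i) = max(S_T - K, 0):
  V(4,0) = 45.909768; V(4,1) = 19.897596; V(4,2) = 3.460000; V(4,3) = 0.000000; V(4,4) = 0.000000
Backward induction: V(k, i) = exp(-r*dt) * [p * V(k+1, i) + (1-p) * V(k+1, i+1)]; then take max(V_cont, immediate exercise) for American.
  V(3,0) = exp(-r*dt) * [p*45.909768 + (1-p)*19.897596] = 31.708528; exercise = 31.417771; V(3,0) = max -> 31.708528
  V(3,1) = exp(-r*dt) * [p*19.897596 + (1-p)*3.460000] = 11.030579; exercise = 10.739822; V(3,1) = max -> 11.030579
  V(3,2) = exp(-r*dt) * [p*3.460000 + (1-p)*0.000000] = 1.602107; exercise = 0.000000; V(3,2) = max -> 1.602107
  V(3,3) = exp(-r*dt) * [p*0.000000 + (1-p)*0.000000] = 0.000000; exercise = 0.000000; V(3,3) = max -> 0.000000
  V(2,0) = exp(-r*dt) * [p*31.708528 + (1-p)*11.030579] = 20.475695; exercise = 19.897596; V(2,0) = max -> 20.475695
  V(2,1) = exp(-r*dt) * [p*11.030579 + (1-p)*1.602107] = 5.949021; exercise = 3.460000; V(2,1) = max -> 5.949021
  V(2,2) = exp(-r*dt) * [p*1.602107 + (1-p)*0.000000] = 0.741834; exercise = 0.000000; V(2,2) = max -> 0.741834
  V(1,0) = exp(-r*dt) * [p*20.475695 + (1-p)*5.949021] = 12.605545; exercise = 10.739822; V(1,0) = max -> 12.605545
  V(1,1) = exp(-r*dt) * [p*5.949021 + (1-p)*0.741834] = 3.144241; exercise = 0.000000; V(1,1) = max -> 3.144241
  V(0,0) = exp(-r*dt) * [p*12.605545 + (1-p)*3.144241] = 7.488249; exercise = 3.460000; V(0,0) = max -> 7.488249

Answer: Price = V(0,0) = 7.4882


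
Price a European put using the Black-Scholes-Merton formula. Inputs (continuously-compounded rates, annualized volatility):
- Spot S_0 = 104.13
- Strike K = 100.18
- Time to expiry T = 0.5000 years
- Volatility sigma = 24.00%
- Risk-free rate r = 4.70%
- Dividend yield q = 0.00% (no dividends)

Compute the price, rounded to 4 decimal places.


Answer: Price = 4.1428

Derivation:
d1 = (ln(S/K) + (r - q + 0.5*sigma^2) * T) / (sigma * sqrt(T)) = 0.45120219
d2 = d1 - sigma * sqrt(T) = 0.28149656
exp(-rT) = 0.97677397; exp(-qT) = 1.00000000
P = K * exp(-rT) * N(-d2) - S_0 * exp(-qT) * N(-d1)
N(-d1) = 0.32592192; N(-d2) = 0.38916478
P = 100.1800 * 0.97677397 * 0.38916478 - 104.1300 * 1.00000000 * 0.32592192 = 4.1428


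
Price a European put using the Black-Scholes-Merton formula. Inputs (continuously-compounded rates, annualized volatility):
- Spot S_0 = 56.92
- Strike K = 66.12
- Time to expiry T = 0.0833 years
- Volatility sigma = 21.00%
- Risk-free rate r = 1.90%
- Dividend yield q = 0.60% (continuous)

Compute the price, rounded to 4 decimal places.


Answer: Price = 9.1324

Derivation:
d1 = (ln(S/K) + (r - q + 0.5*sigma^2) * T) / (sigma * sqrt(T)) = -2.42378612
d2 = d1 - sigma * sqrt(T) = -2.48439577
exp(-rT) = 0.99841855; exp(-qT) = 0.99950032
P = K * exp(-rT) * N(-d2) - S_0 * exp(-qT) * N(-d1)
N(-d1) = 0.99232018; N(-d2) = 0.99351143
P = 66.1200 * 0.99841855 * 0.99351143 - 56.9200 * 0.99950032 * 0.99232018 = 9.1324


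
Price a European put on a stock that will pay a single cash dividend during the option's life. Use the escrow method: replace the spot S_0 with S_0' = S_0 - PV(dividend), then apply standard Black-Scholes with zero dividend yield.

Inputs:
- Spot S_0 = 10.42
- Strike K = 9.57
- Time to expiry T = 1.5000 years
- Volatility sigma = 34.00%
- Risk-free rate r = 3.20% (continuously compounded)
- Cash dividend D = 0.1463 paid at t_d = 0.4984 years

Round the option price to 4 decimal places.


PV(D) = D * exp(-r * t_d) = 0.1463 * 0.98417771 = 0.14398520
S_0' = S_0 - PV(D) = 10.4200 - 0.14398520 = 10.27601480
d1 = (ln(S_0'/K) + (r + sigma^2/2)*T) / (sigma*sqrt(T)) = 0.49441105
d2 = d1 - sigma*sqrt(T) = 0.07799779
exp(-rT) = 0.95313379
N(-d1) = 0.31050796; N(-d2) = 0.46891491
P = K * exp(-rT) * N(-d2) - S_0' * N(-d1) = 9.5700 * 0.95313379 * 0.46891491 - 10.27601480 * 0.31050796 = 1.0864

Answer: Price = 1.0864


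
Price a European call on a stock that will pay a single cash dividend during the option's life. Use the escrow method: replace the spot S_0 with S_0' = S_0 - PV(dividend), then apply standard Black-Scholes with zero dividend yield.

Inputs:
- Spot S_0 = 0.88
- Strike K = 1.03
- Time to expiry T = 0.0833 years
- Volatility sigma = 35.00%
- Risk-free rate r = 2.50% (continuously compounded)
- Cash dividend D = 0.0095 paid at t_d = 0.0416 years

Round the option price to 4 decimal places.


PV(D) = D * exp(-r * t_d) = 0.0095 * 0.99896054 = 0.00949013
S_0' = S_0 - PV(D) = 0.8800 - 0.00949013 = 0.87050987
d1 = (ln(S_0'/K) + (r + sigma^2/2)*T) / (sigma*sqrt(T)) = -1.59430400
d2 = d1 - sigma*sqrt(T) = -1.69532009
exp(-rT) = 0.99791967
N(d1) = 0.05543398; N(d2) = 0.04500736
C = S_0' * N(d1) - K * exp(-rT) * N(d2) = 0.87050987 * 0.05543398 - 1.0300 * 0.99791967 * 0.04500736 = 0.0020

Answer: Price = 0.0020


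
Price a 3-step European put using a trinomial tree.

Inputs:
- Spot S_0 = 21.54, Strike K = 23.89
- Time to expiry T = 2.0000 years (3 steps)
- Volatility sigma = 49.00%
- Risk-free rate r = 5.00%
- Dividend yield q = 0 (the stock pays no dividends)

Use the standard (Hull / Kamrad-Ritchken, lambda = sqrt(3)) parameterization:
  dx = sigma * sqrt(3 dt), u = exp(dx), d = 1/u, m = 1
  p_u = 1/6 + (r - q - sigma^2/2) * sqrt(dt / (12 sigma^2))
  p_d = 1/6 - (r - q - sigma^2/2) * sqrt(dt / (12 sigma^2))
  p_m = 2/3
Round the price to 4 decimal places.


dt = T/N = 0.666667; dx = sigma*sqrt(3*dt) = 0.692965
u = exp(dx) = 1.999635; d = 1/u = 0.500091
p_u = 0.132971, p_m = 0.666667, p_d = 0.200362
Discount per step: exp(-r*dt) = 0.967216
Stock lattice S(k, j) with j the centered position index:
  k=0: S(0,+0) = 21.5400
  k=1: S(1,-1) = 10.7720; S(1,+0) = 21.5400; S(1,+1) = 43.0721
  k=2: S(2,-2) = 5.3870; S(2,-1) = 10.7720; S(2,+0) = 21.5400; S(2,+1) = 43.0721; S(2,+2) = 86.1286
  k=3: S(3,-3) = 2.6940; S(3,-2) = 5.3870; S(3,-1) = 10.7720; S(3,+0) = 21.5400; S(3,+1) = 43.0721; S(3,+2) = 86.1286; S(3,+3) = 172.2257
Terminal payoffs V(N, j) = max(K - S_T, 0):
  V(3,-3) = 21.196025; V(3,-2) = 18.503034; V(3,-1) = 13.118034; V(3,+0) = 2.350000; V(3,+1) = 0.000000; V(3,+2) = 0.000000; V(3,+3) = 0.000000
Backward induction: V(k, j) = exp(-r*dt) * [p_u * V(k+1, j+1) + p_m * V(k+1, j) + p_d * V(k+1, j-1)]
  V(2,-2) = exp(-r*dt) * [p_u*13.118034 + p_m*18.503034 + p_d*21.196025] = 17.725744
  V(2,-1) = exp(-r*dt) * [p_u*2.350000 + p_m*13.118034 + p_d*18.503034] = 12.346660
  V(2,+0) = exp(-r*dt) * [p_u*0.000000 + p_m*2.350000 + p_d*13.118034] = 4.057499
  V(2,+1) = exp(-r*dt) * [p_u*0.000000 + p_m*0.000000 + p_d*2.350000] = 0.455415
  V(2,+2) = exp(-r*dt) * [p_u*0.000000 + p_m*0.000000 + p_d*0.000000] = 0.000000
  V(1,-1) = exp(-r*dt) * [p_u*4.057499 + p_m*12.346660 + p_d*17.725744] = 11.918239
  V(1,+0) = exp(-r*dt) * [p_u*0.455415 + p_m*4.057499 + p_d*12.346660] = 5.067597
  V(1,+1) = exp(-r*dt) * [p_u*0.000000 + p_m*0.455415 + p_d*4.057499] = 1.079975
  V(0,+0) = exp(-r*dt) * [p_u*1.079975 + p_m*5.067597 + p_d*11.918239] = 5.716219

Answer: Price = V(0,0) = 5.7162


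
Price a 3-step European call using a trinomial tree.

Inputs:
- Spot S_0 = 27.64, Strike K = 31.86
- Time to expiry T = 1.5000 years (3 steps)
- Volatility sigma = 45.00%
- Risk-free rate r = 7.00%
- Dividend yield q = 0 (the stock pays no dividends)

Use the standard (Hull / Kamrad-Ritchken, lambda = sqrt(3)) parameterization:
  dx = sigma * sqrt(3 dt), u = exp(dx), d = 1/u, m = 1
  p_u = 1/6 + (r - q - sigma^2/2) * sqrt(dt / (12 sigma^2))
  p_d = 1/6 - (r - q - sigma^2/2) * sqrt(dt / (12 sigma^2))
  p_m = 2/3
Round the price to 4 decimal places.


Answer: Price = V(0,0) = 5.6404

Derivation:
dt = T/N = 0.500000; dx = sigma*sqrt(3*dt) = 0.551135
u = exp(dx) = 1.735222; d = 1/u = 0.576295
p_u = 0.152491, p_m = 0.666667, p_d = 0.180842
Discount per step: exp(-r*dt) = 0.965605
Stock lattice S(k, j) with j the centered position index:
  k=0: S(0,+0) = 27.6400
  k=1: S(1,-1) = 15.9288; S(1,+0) = 27.6400; S(1,+1) = 47.9615
  k=2: S(2,-2) = 9.1797; S(2,-1) = 15.9288; S(2,+0) = 27.6400; S(2,+1) = 47.9615; S(2,+2) = 83.2239
  k=3: S(3,-3) = 5.2902; S(3,-2) = 9.1797; S(3,-1) = 15.9288; S(3,+0) = 27.6400; S(3,+1) = 47.9615; S(3,+2) = 83.2239; S(3,+3) = 144.4119
Terminal payoffs V(N, j) = max(S_T - K, 0):
  V(3,-3) = 0.000000; V(3,-2) = 0.000000; V(3,-1) = 0.000000; V(3,+0) = 0.000000; V(3,+1) = 16.101528; V(3,+2) = 51.363885; V(3,+3) = 112.551892
Backward induction: V(k, j) = exp(-r*dt) * [p_u * V(k+1, j+1) + p_m * V(k+1, j) + p_d * V(k+1, j-1)]
  V(2,-2) = exp(-r*dt) * [p_u*0.000000 + p_m*0.000000 + p_d*0.000000] = 0.000000
  V(2,-1) = exp(-r*dt) * [p_u*0.000000 + p_m*0.000000 + p_d*0.000000] = 0.000000
  V(2,+0) = exp(-r*dt) * [p_u*16.101528 + p_m*0.000000 + p_d*0.000000] = 2.370894
  V(2,+1) = exp(-r*dt) * [p_u*51.363885 + p_m*16.101528 + p_d*0.000000] = 17.928301
  V(2,+2) = exp(-r*dt) * [p_u*112.551892 + p_m*51.363885 + p_d*16.101528] = 52.449383
  V(1,-1) = exp(-r*dt) * [p_u*2.370894 + p_m*0.000000 + p_d*0.000000] = 0.349106
  V(1,+0) = exp(-r*dt) * [p_u*17.928301 + p_m*2.370894 + p_d*0.000000] = 4.166111
  V(1,+1) = exp(-r*dt) * [p_u*52.449383 + p_m*17.928301 + p_d*2.370894] = 19.678108
  V(0,+0) = exp(-r*dt) * [p_u*19.678108 + p_m*4.166111 + p_d*0.349106] = 5.640374


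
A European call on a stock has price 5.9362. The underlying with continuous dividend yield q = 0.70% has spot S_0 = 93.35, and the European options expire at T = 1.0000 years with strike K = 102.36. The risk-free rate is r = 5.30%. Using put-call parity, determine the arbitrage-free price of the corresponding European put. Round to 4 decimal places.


Answer: Put price = 10.3135

Derivation:
Put-call parity: C - P = S_0 * exp(-qT) - K * exp(-rT).
S_0 * exp(-qT) = 93.3500 * 0.99302444 = 92.69883175
K * exp(-rT) = 102.3600 * 0.94838001 = 97.07617808
P = C - S*exp(-qT) + K*exp(-rT)
P = 5.9362 - 92.69883175 + 97.07617808 = 10.3135


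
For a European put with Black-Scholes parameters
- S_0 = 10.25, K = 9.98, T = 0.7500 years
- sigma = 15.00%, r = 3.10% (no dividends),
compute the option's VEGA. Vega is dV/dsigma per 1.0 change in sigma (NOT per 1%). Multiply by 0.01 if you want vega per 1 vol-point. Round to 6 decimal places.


Answer: Vega = 3.201138

Derivation:
d1 = 0.4494257328; d2 = 0.3195219223
phi(d1) = 0.3606200825; exp(-qT) = 1.0000000000; exp(-rT) = 0.9770181987
Vega = S * exp(-qT) * phi(d1) * sqrt(T) = 10.2500 * 1.0000000000 * 0.3606200825 * 0.8660254038 = 3.201138


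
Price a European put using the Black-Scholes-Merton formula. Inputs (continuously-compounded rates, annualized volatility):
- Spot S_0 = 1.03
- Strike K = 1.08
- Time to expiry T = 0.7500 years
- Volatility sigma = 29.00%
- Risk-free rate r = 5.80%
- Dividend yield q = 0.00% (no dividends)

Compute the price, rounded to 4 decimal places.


Answer: Price = 0.1052

Derivation:
d1 = (ln(S/K) + (r - q + 0.5*sigma^2) * T) / (sigma * sqrt(T)) = 0.11003604
d2 = d1 - sigma * sqrt(T) = -0.14111133
exp(-rT) = 0.95743255; exp(-qT) = 1.00000000
P = K * exp(-rT) * N(-d2) - S_0 * exp(-qT) * N(-d1)
N(-d1) = 0.45619040; N(-d2) = 0.55610900
P = 1.0800 * 0.95743255 * 0.55610900 - 1.0300 * 1.00000000 * 0.45619040 = 0.1052


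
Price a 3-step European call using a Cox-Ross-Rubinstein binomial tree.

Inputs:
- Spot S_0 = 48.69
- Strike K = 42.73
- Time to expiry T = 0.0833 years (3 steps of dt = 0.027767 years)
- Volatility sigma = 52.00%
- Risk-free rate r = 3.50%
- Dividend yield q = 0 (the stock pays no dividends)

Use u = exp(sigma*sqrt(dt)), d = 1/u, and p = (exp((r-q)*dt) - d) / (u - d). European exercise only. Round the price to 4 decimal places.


dt = T/N = 0.027767
u = exp(sigma*sqrt(dt)) = 1.090514; d = 1/u = 0.916999
p = (exp((r-q)*dt) - d) / (u - d) = 0.483955
Discount per step: exp(-r*dt) = 0.999029
Stock lattice S(k, i) with i counting down-moves:
  k=0: S(0,0) = 48.6900
  k=1: S(1,0) = 53.0971; S(1,1) = 44.6487
  k=2: S(2,0) = 57.9032; S(2,1) = 48.6900; S(2,2) = 40.9428
  k=3: S(3,0) = 63.1442; S(3,1) = 53.0971; S(3,2) = 44.6487; S(3,3) = 37.5445
Terminal payoffs V(N, i) = max(S_T - K, 0):
  V(3,0) = 20.414242; V(3,1) = 10.367137; V(3,2) = 1.918662; V(3,3) = 0.000000
Backward induction: V(k, i) = exp(-r*dt) * [p * V(k+1, i) + (1-p) * V(k+1, i+1)].
  V(2,0) = exp(-r*dt) * [p*20.414242 + (1-p)*10.367137] = 15.214688
  V(2,1) = exp(-r*dt) * [p*10.367137 + (1-p)*1.918662] = 6.001506
  V(2,2) = exp(-r*dt) * [p*1.918662 + (1-p)*0.000000] = 0.927644
  V(1,0) = exp(-r*dt) * [p*15.214688 + (1-p)*6.001506] = 10.450109
  V(1,1) = exp(-r*dt) * [p*6.001506 + (1-p)*0.927644] = 3.379877
  V(0,0) = exp(-r*dt) * [p*10.450109 + (1-p)*3.379877] = 6.794943

Answer: Price = V(0,0) = 6.7949


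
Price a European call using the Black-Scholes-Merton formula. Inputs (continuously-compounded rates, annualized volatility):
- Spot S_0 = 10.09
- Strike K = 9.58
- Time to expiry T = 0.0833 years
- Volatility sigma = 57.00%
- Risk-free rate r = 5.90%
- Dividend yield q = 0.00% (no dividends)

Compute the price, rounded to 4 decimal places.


Answer: Price = 0.9595

Derivation:
d1 = (ln(S/K) + (r - q + 0.5*sigma^2) * T) / (sigma * sqrt(T)) = 0.42740994
d2 = d1 - sigma * sqrt(T) = 0.26289802
exp(-rT) = 0.99509736; exp(-qT) = 1.00000000
C = S_0 * exp(-qT) * N(d1) - K * exp(-rT) * N(d2)
N(d1) = 0.66545962; N(d2) = 0.60368541
C = 10.0900 * 1.00000000 * 0.66545962 - 9.5800 * 0.99509736 * 0.60368541 = 0.9595


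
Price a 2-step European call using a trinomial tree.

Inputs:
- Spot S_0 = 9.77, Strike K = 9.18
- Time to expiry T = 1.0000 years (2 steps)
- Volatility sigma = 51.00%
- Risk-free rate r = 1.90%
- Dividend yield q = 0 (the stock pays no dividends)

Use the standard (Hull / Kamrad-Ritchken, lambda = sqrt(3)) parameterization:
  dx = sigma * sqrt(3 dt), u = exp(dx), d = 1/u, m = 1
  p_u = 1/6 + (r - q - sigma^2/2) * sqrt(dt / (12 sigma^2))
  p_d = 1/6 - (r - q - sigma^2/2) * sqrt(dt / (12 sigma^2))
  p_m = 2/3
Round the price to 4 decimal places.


Answer: Price = V(0,0) = 2.1016

Derivation:
dt = T/N = 0.500000; dx = sigma*sqrt(3*dt) = 0.624620
u = exp(dx) = 1.867536; d = 1/u = 0.535465
p_u = 0.122220, p_m = 0.666667, p_d = 0.211114
Discount per step: exp(-r*dt) = 0.990545
Stock lattice S(k, j) with j the centered position index:
  k=0: S(0,+0) = 9.7700
  k=1: S(1,-1) = 5.2315; S(1,+0) = 9.7700; S(1,+1) = 18.2458
  k=2: S(2,-2) = 2.8013; S(2,-1) = 5.2315; S(2,+0) = 9.7700; S(2,+1) = 18.2458; S(2,+2) = 34.0747
Terminal payoffs V(N, j) = max(S_T - K, 0):
  V(2,-2) = 0.000000; V(2,-1) = 0.000000; V(2,+0) = 0.590000; V(2,+1) = 9.065826; V(2,+2) = 24.894736
Backward induction: V(k, j) = exp(-r*dt) * [p_u * V(k+1, j+1) + p_m * V(k+1, j) + p_d * V(k+1, j-1)]
  V(1,-1) = exp(-r*dt) * [p_u*0.590000 + p_m*0.000000 + p_d*0.000000] = 0.071428
  V(1,+0) = exp(-r*dt) * [p_u*9.065826 + p_m*0.590000 + p_d*0.000000] = 1.487160
  V(1,+1) = exp(-r*dt) * [p_u*24.894736 + p_m*9.065826 + p_d*0.590000] = 9.123976
  V(0,+0) = exp(-r*dt) * [p_u*9.123976 + p_m*1.487160 + p_d*0.071428] = 2.101588


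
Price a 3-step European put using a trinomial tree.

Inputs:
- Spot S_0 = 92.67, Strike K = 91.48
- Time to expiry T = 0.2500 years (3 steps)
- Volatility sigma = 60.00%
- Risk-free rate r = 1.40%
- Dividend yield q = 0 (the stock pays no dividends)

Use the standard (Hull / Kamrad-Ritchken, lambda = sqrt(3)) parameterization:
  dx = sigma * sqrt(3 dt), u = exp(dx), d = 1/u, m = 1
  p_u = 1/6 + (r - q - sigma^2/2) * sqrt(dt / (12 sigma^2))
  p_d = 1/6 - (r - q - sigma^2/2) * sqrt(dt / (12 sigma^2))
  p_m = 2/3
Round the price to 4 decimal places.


Answer: Price = V(0,0) = 9.3876

Derivation:
dt = T/N = 0.083333; dx = sigma*sqrt(3*dt) = 0.300000
u = exp(dx) = 1.349859; d = 1/u = 0.740818
p_u = 0.143611, p_m = 0.666667, p_d = 0.189722
Discount per step: exp(-r*dt) = 0.998834
Stock lattice S(k, j) with j the centered position index:
  k=0: S(0,+0) = 92.6700
  k=1: S(1,-1) = 68.6516; S(1,+0) = 92.6700; S(1,+1) = 125.0914
  k=2: S(2,-2) = 50.8584; S(2,-1) = 68.6516; S(2,+0) = 92.6700; S(2,+1) = 125.0914; S(2,+2) = 168.8557
  k=3: S(3,-3) = 37.6768; S(3,-2) = 50.8584; S(3,-1) = 68.6516; S(3,+0) = 92.6700; S(3,+1) = 125.0914; S(3,+2) = 168.8557; S(3,+3) = 227.9314
Terminal payoffs V(N, j) = max(K - S_T, 0):
  V(3,-3) = 53.803190; V(3,-2) = 40.621626; V(3,-1) = 22.828375; V(3,+0) = 0.000000; V(3,+1) = 0.000000; V(3,+2) = 0.000000; V(3,+3) = 0.000000
Backward induction: V(k, j) = exp(-r*dt) * [p_u * V(k+1, j+1) + p_m * V(k+1, j) + p_d * V(k+1, j-1)]
  V(2,-2) = exp(-r*dt) * [p_u*22.828375 + p_m*40.621626 + p_d*53.803190] = 40.519852
  V(2,-1) = exp(-r*dt) * [p_u*0.000000 + p_m*22.828375 + p_d*40.621626] = 22.899011
  V(2,+0) = exp(-r*dt) * [p_u*0.000000 + p_m*0.000000 + p_d*22.828375] = 4.326000
  V(2,+1) = exp(-r*dt) * [p_u*0.000000 + p_m*0.000000 + p_d*0.000000] = 0.000000
  V(2,+2) = exp(-r*dt) * [p_u*0.000000 + p_m*0.000000 + p_d*0.000000] = 0.000000
  V(1,-1) = exp(-r*dt) * [p_u*4.326000 + p_m*22.899011 + p_d*40.519852] = 23.547298
  V(1,+0) = exp(-r*dt) * [p_u*0.000000 + p_m*4.326000 + p_d*22.899011] = 7.220023
  V(1,+1) = exp(-r*dt) * [p_u*0.000000 + p_m*0.000000 + p_d*4.326000] = 0.819781
  V(0,+0) = exp(-r*dt) * [p_u*0.819781 + p_m*7.220023 + p_d*23.547298] = 9.387566


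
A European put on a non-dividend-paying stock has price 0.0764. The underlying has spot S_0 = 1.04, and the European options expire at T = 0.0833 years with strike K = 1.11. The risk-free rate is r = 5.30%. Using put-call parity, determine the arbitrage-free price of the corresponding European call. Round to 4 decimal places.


Put-call parity: C - P = S_0 * exp(-qT) - K * exp(-rT).
S_0 * exp(-qT) = 1.0400 * 1.00000000 = 1.04000000
K * exp(-rT) = 1.1100 * 0.99559483 = 1.10511026
C = P + S*exp(-qT) - K*exp(-rT)
C = 0.0764 + 1.04000000 - 1.10511026 = 0.0113

Answer: Call price = 0.0113


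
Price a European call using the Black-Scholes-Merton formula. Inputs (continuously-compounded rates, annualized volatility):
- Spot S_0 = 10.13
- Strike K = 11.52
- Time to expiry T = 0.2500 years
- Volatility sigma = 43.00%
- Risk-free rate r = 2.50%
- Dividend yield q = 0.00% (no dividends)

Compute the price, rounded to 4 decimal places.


Answer: Price = 0.4093

Derivation:
d1 = (ln(S/K) + (r - q + 0.5*sigma^2) * T) / (sigma * sqrt(T)) = -0.46149227
d2 = d1 - sigma * sqrt(T) = -0.67649227
exp(-rT) = 0.99376949; exp(-qT) = 1.00000000
C = S_0 * exp(-qT) * N(d1) - K * exp(-rT) * N(d2)
N(d1) = 0.32222273; N(d2) = 0.24936408
C = 10.1300 * 1.00000000 * 0.32222273 - 11.5200 * 0.99376949 * 0.24936408 = 0.4093


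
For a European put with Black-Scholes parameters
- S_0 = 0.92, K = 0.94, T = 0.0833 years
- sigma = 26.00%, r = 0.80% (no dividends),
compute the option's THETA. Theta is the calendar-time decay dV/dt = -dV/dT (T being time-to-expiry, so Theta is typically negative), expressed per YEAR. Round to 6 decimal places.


d1 = -0.2401937600; d2 = -0.3152342823
phi(d1) = 0.3875985832; exp(-qT) = 1.0000000000; exp(-rT) = 0.9993338220
Theta = -S*exp(-qT)*phi(d1)*sigma/(2*sqrt(T)) + r*K*exp(-rT)*N(-d2) - q*S*exp(-qT)*N(-d1)
N(-d1) = 0.5949099745; N(-d2) = 0.6237081110; sqrt(T) = 0.2886173938
Term 1 = -0.9200 * 1.0000000000 * 0.3875985832 * 0.2600 / (2 * 0.2886173938) = -0.1606167596
Term 2 = 0.0080 * 0.9400 * 0.9993338220 * 0.6237081110 = 0.0046871604
Term 3 = 0 (no dividend yield, q = 0)
Theta = -0.1606167596 + (0.0046871604) + (0.0000000000) = -0.155930

Answer: Theta = -0.155930


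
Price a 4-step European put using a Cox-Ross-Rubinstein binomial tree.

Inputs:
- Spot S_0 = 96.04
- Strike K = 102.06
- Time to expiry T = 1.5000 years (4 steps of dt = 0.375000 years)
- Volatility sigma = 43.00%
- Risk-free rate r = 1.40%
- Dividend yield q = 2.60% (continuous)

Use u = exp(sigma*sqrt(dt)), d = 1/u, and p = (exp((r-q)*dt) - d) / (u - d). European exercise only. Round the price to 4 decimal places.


dt = T/N = 0.375000
u = exp(sigma*sqrt(dt)) = 1.301243; d = 1/u = 0.768496
p = (exp((r-q)*dt) - d) / (u - d) = 0.426120
Discount per step: exp(-r*dt) = 0.994764
Stock lattice S(k, i) with i counting down-moves:
  k=0: S(0,0) = 96.0400
  k=1: S(1,0) = 124.9714; S(1,1) = 73.8063
  k=2: S(2,0) = 162.6182; S(2,1) = 96.0400; S(2,2) = 56.7199
  k=3: S(3,0) = 211.6058; S(3,1) = 124.9714; S(3,2) = 73.8063; S(3,3) = 43.5890
  k=4: S(4,0) = 275.3506; S(4,1) = 162.6182; S(4,2) = 96.0400; S(4,3) = 56.7199; S(4,4) = 33.4979
Terminal payoffs V(N, i) = max(K - S_T, 0):
  V(4,0) = 0.000000; V(4,1) = 0.000000; V(4,2) = 6.020000; V(4,3) = 45.340136; V(4,4) = 68.562052
Backward induction: V(k, i) = exp(-r*dt) * [p * V(k+1, i) + (1-p) * V(k+1, i+1)].
  V(3,0) = exp(-r*dt) * [p*0.000000 + (1-p)*0.000000] = 0.000000
  V(3,1) = exp(-r*dt) * [p*0.000000 + (1-p)*6.020000] = 3.436668
  V(3,2) = exp(-r*dt) * [p*6.020000 + (1-p)*45.340136] = 28.435365
  V(3,3) = exp(-r*dt) * [p*45.340136 + (1-p)*68.562052] = 58.359538
  V(2,0) = exp(-r*dt) * [p*0.000000 + (1-p)*3.436668] = 1.961908
  V(2,1) = exp(-r*dt) * [p*3.436668 + (1-p)*28.435365] = 17.689807
  V(2,2) = exp(-r*dt) * [p*28.435365 + (1-p)*58.359538] = 45.369436
  V(1,0) = exp(-r*dt) * [p*1.961908 + (1-p)*17.689807] = 10.930301
  V(1,1) = exp(-r*dt) * [p*17.689807 + (1-p)*45.369436] = 33.398790
  V(0,0) = exp(-r*dt) * [p*10.930301 + (1-p)*33.398790] = 23.699768

Answer: Price = V(0,0) = 23.6998


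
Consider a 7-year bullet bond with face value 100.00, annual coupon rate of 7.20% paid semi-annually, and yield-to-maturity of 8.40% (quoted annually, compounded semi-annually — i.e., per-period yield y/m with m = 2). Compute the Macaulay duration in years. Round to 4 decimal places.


Coupon per period c = face * coupon_rate / m = 3.600000
Periods per year m = 2; per-period yield y/m = 0.042000
Number of cashflows N = 14
Cashflows (t years, CF_t, discount factor 1/(1+y/m)^(m*t), PV):
  t = 0.5000: CF_t = 3.600000, DF = 0.959693, PV = 3.454894
  t = 1.0000: CF_t = 3.600000, DF = 0.921010, PV = 3.315638
  t = 1.5000: CF_t = 3.600000, DF = 0.883887, PV = 3.181994
  t = 2.0000: CF_t = 3.600000, DF = 0.848260, PV = 3.053737
  t = 2.5000: CF_t = 3.600000, DF = 0.814069, PV = 2.930650
  t = 3.0000: CF_t = 3.600000, DF = 0.781257, PV = 2.812524
  t = 3.5000: CF_t = 3.600000, DF = 0.749766, PV = 2.699159
  t = 4.0000: CF_t = 3.600000, DF = 0.719545, PV = 2.590364
  t = 4.5000: CF_t = 3.600000, DF = 0.690543, PV = 2.485954
  t = 5.0000: CF_t = 3.600000, DF = 0.662709, PV = 2.385752
  t = 5.5000: CF_t = 3.600000, DF = 0.635997, PV = 2.289589
  t = 6.0000: CF_t = 3.600000, DF = 0.610362, PV = 2.197303
  t = 6.5000: CF_t = 3.600000, DF = 0.585760, PV = 2.108736
  t = 7.0000: CF_t = 103.600000, DF = 0.562150, PV = 58.238702
Price P = sum_t PV_t = 93.744995
Macaulay numerator sum_t t * PV_t:
  t * PV_t at t = 0.5000: 1.727447
  t * PV_t at t = 1.0000: 3.315638
  t * PV_t at t = 1.5000: 4.772991
  t * PV_t at t = 2.0000: 6.107474
  t * PV_t at t = 2.5000: 7.326624
  t * PV_t at t = 3.0000: 8.437571
  t * PV_t at t = 3.5000: 9.447056
  t * PV_t at t = 4.0000: 10.361455
  t * PV_t at t = 4.5000: 11.186792
  t * PV_t at t = 5.0000: 11.928760
  t * PV_t at t = 5.5000: 12.592741
  t * PV_t at t = 6.0000: 13.183816
  t * PV_t at t = 6.5000: 13.706782
  t * PV_t at t = 7.0000: 407.670917
Macaulay duration D = (sum_t t * PV_t) / P = 521.766064 / 93.744995 = 5.565802

Answer: Macaulay duration = 5.5658 years


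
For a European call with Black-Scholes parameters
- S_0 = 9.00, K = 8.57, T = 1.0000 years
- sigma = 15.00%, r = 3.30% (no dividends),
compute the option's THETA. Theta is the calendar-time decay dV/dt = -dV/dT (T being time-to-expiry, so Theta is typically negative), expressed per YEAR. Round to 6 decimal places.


d1 = 0.6213789648; d2 = 0.4713789648
phi(d1) = 0.3289023298; exp(-qT) = 1.0000000000; exp(-rT) = 0.9675385596
Theta = -S*exp(-qT)*phi(d1)*sigma/(2*sqrt(T)) - r*K*exp(-rT)*N(d2) + q*S*exp(-qT)*N(d1)
N(d1) = 0.7328248455; N(d2) = 0.6813149326; sqrt(T) = 1.0000000000
Term 1 = -9.0000 * 1.0000000000 * 0.3289023298 * 0.1500 / (2 * 1.0000000000) = -0.2220090726
Term 2 = -0.0330 * 8.5700 * 0.9675385596 * 0.6813149326 = -0.1864279189
Term 3 = 0 (no dividend yield, q = 0)
Theta = -0.2220090726 + (-0.1864279189) + (0.0000000000) = -0.408437

Answer: Theta = -0.408437


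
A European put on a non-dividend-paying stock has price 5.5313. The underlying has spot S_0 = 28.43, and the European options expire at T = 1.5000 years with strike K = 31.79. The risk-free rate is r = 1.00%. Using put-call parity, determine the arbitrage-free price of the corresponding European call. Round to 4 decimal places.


Answer: Call price = 2.6446

Derivation:
Put-call parity: C - P = S_0 * exp(-qT) - K * exp(-rT).
S_0 * exp(-qT) = 28.4300 * 1.00000000 = 28.43000000
K * exp(-rT) = 31.7900 * 0.98511194 = 31.31670856
C = P + S*exp(-qT) - K*exp(-rT)
C = 5.5313 + 28.43000000 - 31.31670856 = 2.6446


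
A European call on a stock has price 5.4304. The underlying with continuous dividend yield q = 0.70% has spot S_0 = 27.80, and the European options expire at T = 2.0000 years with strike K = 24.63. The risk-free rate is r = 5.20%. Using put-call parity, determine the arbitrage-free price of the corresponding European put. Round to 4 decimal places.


Put-call parity: C - P = S_0 * exp(-qT) - K * exp(-rT).
S_0 * exp(-qT) = 27.8000 * 0.98609754 = 27.41351173
K * exp(-rT) = 24.6300 * 0.90122530 = 22.19717908
P = C - S*exp(-qT) + K*exp(-rT)
P = 5.4304 - 27.41351173 + 22.19717908 = 0.2141

Answer: Put price = 0.2141


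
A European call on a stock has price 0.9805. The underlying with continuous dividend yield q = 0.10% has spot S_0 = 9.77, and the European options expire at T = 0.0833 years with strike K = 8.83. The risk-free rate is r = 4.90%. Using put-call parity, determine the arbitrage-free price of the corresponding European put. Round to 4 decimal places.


Put-call parity: C - P = S_0 * exp(-qT) - K * exp(-rT).
S_0 * exp(-qT) = 9.7700 * 0.99991670 = 9.76918619
K * exp(-rT) = 8.8300 * 0.99592662 = 8.79403204
P = C - S*exp(-qT) + K*exp(-rT)
P = 0.9805 - 9.76918619 + 8.79403204 = 0.0053

Answer: Put price = 0.0053


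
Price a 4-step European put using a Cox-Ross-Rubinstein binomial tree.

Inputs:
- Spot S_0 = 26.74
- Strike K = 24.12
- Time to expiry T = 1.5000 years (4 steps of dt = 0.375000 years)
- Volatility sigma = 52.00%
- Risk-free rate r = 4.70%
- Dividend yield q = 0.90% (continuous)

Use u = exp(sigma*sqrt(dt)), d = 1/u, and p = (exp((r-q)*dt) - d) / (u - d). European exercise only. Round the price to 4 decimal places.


Answer: Price = V(0,0) = 4.3351

Derivation:
dt = T/N = 0.375000
u = exp(sigma*sqrt(dt)) = 1.374972; d = 1/u = 0.727287
p = (exp((r-q)*dt) - d) / (u - d) = 0.443216
Discount per step: exp(-r*dt) = 0.982529
Stock lattice S(k, i) with i counting down-moves:
  k=0: S(0,0) = 26.7400
  k=1: S(1,0) = 36.7668; S(1,1) = 19.4477
  k=2: S(2,0) = 50.5533; S(2,1) = 26.7400; S(2,2) = 14.1440
  k=3: S(3,0) = 69.5094; S(3,1) = 36.7668; S(3,2) = 19.4477; S(3,3) = 10.2868
  k=4: S(4,0) = 95.5735; S(4,1) = 50.5533; S(4,2) = 26.7400; S(4,3) = 14.1440; S(4,4) = 7.4814
Terminal payoffs V(N, i) = max(K - S_T, 0):
  V(4,0) = 0.000000; V(4,1) = 0.000000; V(4,2) = 0.000000; V(4,3) = 9.975961; V(4,4) = 16.638555
Backward induction: V(k, i) = exp(-r*dt) * [p * V(k+1, i) + (1-p) * V(k+1, i+1)].
  V(3,0) = exp(-r*dt) * [p*0.000000 + (1-p)*0.000000] = 0.000000
  V(3,1) = exp(-r*dt) * [p*0.000000 + (1-p)*0.000000] = 0.000000
  V(3,2) = exp(-r*dt) * [p*0.000000 + (1-p)*9.975961] = 5.457412
  V(3,3) = exp(-r*dt) * [p*9.975961 + (1-p)*16.638555] = 13.446489
  V(2,0) = exp(-r*dt) * [p*0.000000 + (1-p)*0.000000] = 0.000000
  V(2,1) = exp(-r*dt) * [p*0.000000 + (1-p)*5.457412] = 2.985511
  V(2,2) = exp(-r*dt) * [p*5.457412 + (1-p)*13.446489] = 9.732542
  V(1,0) = exp(-r*dt) * [p*0.000000 + (1-p)*2.985511] = 1.633242
  V(1,1) = exp(-r*dt) * [p*2.985511 + (1-p)*9.732542] = 6.624357
  V(0,0) = exp(-r*dt) * [p*1.633242 + (1-p)*6.624357] = 4.335129


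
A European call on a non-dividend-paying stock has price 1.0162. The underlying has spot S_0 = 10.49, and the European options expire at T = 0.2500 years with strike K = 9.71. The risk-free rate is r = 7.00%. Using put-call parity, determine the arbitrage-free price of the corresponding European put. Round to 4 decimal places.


Put-call parity: C - P = S_0 * exp(-qT) - K * exp(-rT).
S_0 * exp(-qT) = 10.4900 * 1.00000000 = 10.49000000
K * exp(-rT) = 9.7100 * 0.98265224 = 9.54155321
P = C - S*exp(-qT) + K*exp(-rT)
P = 1.0162 - 10.49000000 + 9.54155321 = 0.0678

Answer: Put price = 0.0678


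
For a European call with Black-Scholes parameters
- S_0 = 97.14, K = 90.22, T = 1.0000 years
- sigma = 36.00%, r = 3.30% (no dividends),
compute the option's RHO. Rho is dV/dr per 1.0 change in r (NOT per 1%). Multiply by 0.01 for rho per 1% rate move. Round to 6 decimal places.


d1 = 0.4769502915; d2 = 0.1169502915
phi(d1) = 0.3560517037; exp(-qT) = 1.0000000000; exp(-rT) = 0.9675385596
N(d2) = 0.5465502776
Rho = K*T*exp(-rT)*N(d2) = 90.2200 * 1.0000 * 0.9675385596 * 0.5465502776 = 47.709100

Answer: Rho = 47.709100


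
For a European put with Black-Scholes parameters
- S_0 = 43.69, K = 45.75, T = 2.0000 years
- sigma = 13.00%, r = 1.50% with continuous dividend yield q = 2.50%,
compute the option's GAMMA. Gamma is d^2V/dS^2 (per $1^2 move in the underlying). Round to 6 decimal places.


Answer: Gamma = 0.045585

Derivation:
d1 = -0.2674634052; d2 = -0.4513111683
phi(d1) = 0.3849249612; exp(-qT) = 0.9512294245; exp(-rT) = 0.9704455335
Gamma = exp(-qT) * phi(d1) / (S * sigma * sqrt(T)) = 0.9512294245 * 0.3849249612 / (43.6900 * 0.1300 * 1.4142135624) = 0.045585


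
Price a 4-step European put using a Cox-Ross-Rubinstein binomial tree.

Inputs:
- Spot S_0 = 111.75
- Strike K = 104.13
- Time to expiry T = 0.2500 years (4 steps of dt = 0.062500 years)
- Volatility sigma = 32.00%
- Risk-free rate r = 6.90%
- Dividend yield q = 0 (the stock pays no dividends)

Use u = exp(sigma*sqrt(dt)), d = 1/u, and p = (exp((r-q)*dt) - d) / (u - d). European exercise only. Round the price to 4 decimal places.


Answer: Price = V(0,0) = 3.4610

Derivation:
dt = T/N = 0.062500
u = exp(sigma*sqrt(dt)) = 1.083287; d = 1/u = 0.923116
p = (exp((r-q)*dt) - d) / (u - d) = 0.506993
Discount per step: exp(-r*dt) = 0.995697
Stock lattice S(k, i) with i counting down-moves:
  k=0: S(0,0) = 111.7500
  k=1: S(1,0) = 121.0573; S(1,1) = 103.1583
  k=2: S(2,0) = 131.1398; S(2,1) = 111.7500; S(2,2) = 95.2271
  k=3: S(3,0) = 142.0621; S(3,1) = 121.0573; S(3,2) = 103.1583; S(3,3) = 87.9057
  k=4: S(4,0) = 153.8940; S(4,1) = 131.1398; S(4,2) = 111.7500; S(4,3) = 95.2271; S(4,4) = 81.1472
Terminal payoffs V(N, i) = max(K - S_T, 0):
  V(4,0) = 0.000000; V(4,1) = 0.000000; V(4,2) = 0.000000; V(4,3) = 8.902932; V(4,4) = 22.982845
Backward induction: V(k, i) = exp(-r*dt) * [p * V(k+1, i) + (1-p) * V(k+1, i+1)].
  V(3,0) = exp(-r*dt) * [p*0.000000 + (1-p)*0.000000] = 0.000000
  V(3,1) = exp(-r*dt) * [p*0.000000 + (1-p)*0.000000] = 0.000000
  V(3,2) = exp(-r*dt) * [p*0.000000 + (1-p)*8.902932] = 4.370318
  V(3,3) = exp(-r*dt) * [p*8.902932 + (1-p)*22.982845] = 15.776243
  V(2,0) = exp(-r*dt) * [p*0.000000 + (1-p)*0.000000] = 0.000000
  V(2,1) = exp(-r*dt) * [p*0.000000 + (1-p)*4.370318] = 2.145325
  V(2,2) = exp(-r*dt) * [p*4.370318 + (1-p)*15.776243] = 9.950512
  V(1,0) = exp(-r*dt) * [p*0.000000 + (1-p)*2.145325] = 1.053108
  V(1,1) = exp(-r*dt) * [p*2.145325 + (1-p)*9.950512] = 5.967545
  V(0,0) = exp(-r*dt) * [p*1.053108 + (1-p)*5.967545] = 3.461001


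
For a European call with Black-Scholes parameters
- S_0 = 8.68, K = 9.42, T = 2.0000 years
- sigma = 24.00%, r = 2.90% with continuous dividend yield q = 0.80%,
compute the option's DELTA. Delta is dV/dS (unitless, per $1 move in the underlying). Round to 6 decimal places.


Answer: Delta = 0.512629

Derivation:
d1 = 0.0524038017; d2 = -0.2870074533
phi(d1) = 0.3983948769; exp(-qT) = 0.9841273201; exp(-rT) = 0.9436499474
N(d1) = 0.5208965275
Delta = exp(-qT) * N(d1) = 0.9841273201 * 0.5208965275 = 0.512629


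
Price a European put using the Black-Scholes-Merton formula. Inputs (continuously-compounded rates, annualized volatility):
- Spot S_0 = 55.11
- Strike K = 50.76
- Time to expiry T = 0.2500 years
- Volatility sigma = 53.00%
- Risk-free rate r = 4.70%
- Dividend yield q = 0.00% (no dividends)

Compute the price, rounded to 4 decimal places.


d1 = (ln(S/K) + (r - q + 0.5*sigma^2) * T) / (sigma * sqrt(T)) = 0.48711338
d2 = d1 - sigma * sqrt(T) = 0.22211338
exp(-rT) = 0.98831876; exp(-qT) = 1.00000000
P = K * exp(-rT) * N(-d2) - S_0 * exp(-qT) * N(-d1)
N(-d1) = 0.31308899; N(-d2) = 0.41211281
P = 50.7600 * 0.98831876 * 0.41211281 - 55.1100 * 1.00000000 * 0.31308899 = 3.4202

Answer: Price = 3.4202


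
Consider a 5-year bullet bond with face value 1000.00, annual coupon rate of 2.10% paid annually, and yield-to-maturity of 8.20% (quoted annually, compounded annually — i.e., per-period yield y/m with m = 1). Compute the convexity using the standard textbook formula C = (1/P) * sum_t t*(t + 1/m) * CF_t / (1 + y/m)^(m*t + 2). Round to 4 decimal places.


Coupon per period c = face * coupon_rate / m = 21.000000
Periods per year m = 1; per-period yield y/m = 0.082000
Number of cashflows N = 5
Cashflows (t years, CF_t, discount factor 1/(1+y/m)^(m*t), PV):
  t = 1.0000: CF_t = 21.000000, DF = 0.924214, PV = 19.408503
  t = 2.0000: CF_t = 21.000000, DF = 0.854172, PV = 17.937618
  t = 3.0000: CF_t = 21.000000, DF = 0.789438, PV = 16.578205
  t = 4.0000: CF_t = 21.000000, DF = 0.729610, PV = 15.321816
  t = 5.0000: CF_t = 1021.000000, DF = 0.674316, PV = 688.477003
Price P = sum_t PV_t = 757.723145
Convexity numerator sum_t t*(t + 1/m) * CF_t / (1+y/m)^(m*t + 2):
  t = 1.0000: term = 33.156411
  t = 2.0000: term = 91.930898
  t = 3.0000: term = 169.927723
  t = 4.0000: term = 261.749419
  t = 5.0000: term = 17642.339348
Convexity = (1/P) * sum = 18199.103797 / 757.723145 = 24.018144

Answer: Convexity = 24.0181


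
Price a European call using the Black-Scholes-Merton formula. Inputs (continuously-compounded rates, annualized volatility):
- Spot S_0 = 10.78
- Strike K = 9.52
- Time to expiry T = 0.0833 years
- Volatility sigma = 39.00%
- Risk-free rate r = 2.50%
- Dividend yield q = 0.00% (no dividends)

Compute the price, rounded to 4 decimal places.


d1 = (ln(S/K) + (r - q + 0.5*sigma^2) * T) / (sigma * sqrt(T)) = 1.17905346
d2 = d1 - sigma * sqrt(T) = 1.06649268
exp(-rT) = 0.99791967; exp(-qT) = 1.00000000
C = S_0 * exp(-qT) * N(d1) - K * exp(-rT) * N(d2)
N(d1) = 0.88081156; N(d2) = 0.85689951
C = 10.7800 * 1.00000000 * 0.88081156 - 9.5200 * 0.99791967 * 0.85689951 = 1.3544

Answer: Price = 1.3544
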